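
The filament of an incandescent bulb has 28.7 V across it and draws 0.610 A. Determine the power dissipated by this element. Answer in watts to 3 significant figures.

17.5 W

Since both terminal voltage and current are stated, P = V I gives the power in one step.
P = 28.7 V × 0.6100 A = 17.51 W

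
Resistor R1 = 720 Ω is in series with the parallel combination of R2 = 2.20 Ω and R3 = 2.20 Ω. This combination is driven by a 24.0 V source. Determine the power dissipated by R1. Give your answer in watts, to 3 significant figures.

0.798 W

First combine the parallel branches into one equivalent R_p, then R1 + R_p is a series pair.
R_p = (2.20×2.20)/(2.20+2.20) = 1.100 Ω
R_total = 720 + 1.100 = 721.1 Ω
I = V / R_total = 24.0 / 721.1 = 0.03328 A
The full supply current passes through R1: P = I²R.
P_R1 = (0.03328)² × 720 = 0.7976 W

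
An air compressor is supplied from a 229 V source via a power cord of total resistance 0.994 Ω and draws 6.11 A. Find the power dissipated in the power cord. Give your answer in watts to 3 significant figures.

37.1 W

Line loss is just I²R for the cable — we know both I and R_line directly.
The power cord carries the full 6.11 A.
P_line = I² R_line = (6.110)² × 0.994 = 37.11 W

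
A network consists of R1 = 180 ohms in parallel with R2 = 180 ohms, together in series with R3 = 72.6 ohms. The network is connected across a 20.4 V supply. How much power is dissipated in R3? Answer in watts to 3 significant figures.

Reduce the parallel combination to a single R_p; the circuit then becomes R_p in series with the remaining resistor.
R_p = (180×180)/(180+180) = 90.00 Ω
R_total = R_p + 72.6 = 90.00 + 72.6 = 162.6 Ω
I = V / R_total = 20.4 / 162.6 = 0.1255 A
All the supply current flows through R3; use P = I²R3.
P_R3 = (0.1255)² × 72.6 = 1.143 W

1.14 W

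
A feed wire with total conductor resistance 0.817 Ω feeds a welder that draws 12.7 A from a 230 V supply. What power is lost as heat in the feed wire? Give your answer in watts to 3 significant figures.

132 W

The feed wire and load are in series, so the same current flows in both; the loss is I²R_line.
The feed wire carries the full 12.7 A.
P_line = I² R_line = (12.70)² × 0.817 = 131.8 W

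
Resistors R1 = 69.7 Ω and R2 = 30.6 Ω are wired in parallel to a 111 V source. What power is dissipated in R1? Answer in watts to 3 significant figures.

Parallel branches share the same voltage; P = V²/R gives the branch power in one step.
P_R1 = V² / R1 = (111)² / 69.7 Ω = 176.8 W

177 W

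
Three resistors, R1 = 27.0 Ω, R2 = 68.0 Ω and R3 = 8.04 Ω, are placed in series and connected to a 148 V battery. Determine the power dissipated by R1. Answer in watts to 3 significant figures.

55.7 W

Series elements share the same current, so find I first, then use P = I²R.
R_total = 27.0 + 68.0 + 8.04 = 103.0 Ω
I = V / R_total = 148 / 103.0 = 1.436 A
P_R1 = I² × R1 = (1.436)² × 27.0 = 55.70 W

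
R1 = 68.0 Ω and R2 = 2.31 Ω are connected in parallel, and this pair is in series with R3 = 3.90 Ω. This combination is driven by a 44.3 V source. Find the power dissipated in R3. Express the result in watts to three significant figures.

Reduce the parallel combination to a single R_p; the circuit then becomes R_p in series with the remaining resistor.
R_p = (68.0×2.31)/(68.0+2.31) = 2.234 Ω
R_total = R_p + 3.90 = 2.234 + 3.90 = 6.134 Ω
I = V / R_total = 44.3 / 6.134 = 7.222 A
R3 carries the full series current, so P = I²R.
P_R3 = (7.222)² × 3.90 = 203.4 W

203 W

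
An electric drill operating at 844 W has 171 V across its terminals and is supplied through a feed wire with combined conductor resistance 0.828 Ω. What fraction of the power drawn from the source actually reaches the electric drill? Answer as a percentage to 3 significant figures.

97.7 %

I = P / V = 844 / 171 = 4.936 A through the feed wire.
P_line = I² R_line = (4.936)² × 0.828 = 20.17 W
P_source = P_load + P_line = 844.0 + 20.17 = 864.2 W
η = P_load / P_source = 844.0 / 864.2 = 0.9767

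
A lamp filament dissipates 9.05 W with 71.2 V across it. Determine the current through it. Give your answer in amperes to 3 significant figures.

From P = V I = I²R = V²/R, with the two given quantities we get I = P / V.
I = 9.05 / 71.2 = 0.1271 A

0.127 A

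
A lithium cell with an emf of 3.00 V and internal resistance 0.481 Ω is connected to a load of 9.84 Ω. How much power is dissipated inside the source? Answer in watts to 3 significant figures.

0.0406 W

The source's internal resistance is just another series element carrying I; its dissipation is I²r.
I = ε / (r + R) = 3.00 / (0.481 + 9.84) = 0.2907 A
P_int = I² r = (0.2907)² × 0.481 = 0.04064 W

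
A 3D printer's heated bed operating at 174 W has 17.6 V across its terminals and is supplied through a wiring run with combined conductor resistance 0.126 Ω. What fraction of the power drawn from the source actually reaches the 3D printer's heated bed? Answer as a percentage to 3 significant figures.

I = P / V = 174 / 17.6 = 9.886 A through the wiring run.
P_line = I² R_line = (9.886)² × 0.126 = 12.32 W
P_source = P_load + P_line = 174.0 + 12.32 = 186.3 W
η = P_load / P_source = 174.0 / 186.3 = 0.9339

93.4 %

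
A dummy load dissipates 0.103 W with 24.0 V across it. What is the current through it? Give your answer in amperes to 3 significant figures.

Rearranging the power relation for the two known quantities gives I = P / V.
I = 0.103 / 24.0 = 0.004292 A

0.00429 A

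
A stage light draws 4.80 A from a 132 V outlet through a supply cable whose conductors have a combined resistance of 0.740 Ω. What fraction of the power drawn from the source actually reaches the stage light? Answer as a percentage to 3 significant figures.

The supply cable carries the full 4.80 A.
P_line = I² R_line = (4.800)² × 0.740 = 17.05 W
P_source = V I = 132 × 4.800 = 633.6 W; P_load = 616.6 W
η = P_load / P_source = 616.6 / 633.6 = 0.9731

97.3 %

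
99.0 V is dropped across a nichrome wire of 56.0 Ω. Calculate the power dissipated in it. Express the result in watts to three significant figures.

175 W

With V across and R both known, P = V²/R gives the dissipation directly.
P = (99.0 V)² / 56.0 Ω = 175.0 W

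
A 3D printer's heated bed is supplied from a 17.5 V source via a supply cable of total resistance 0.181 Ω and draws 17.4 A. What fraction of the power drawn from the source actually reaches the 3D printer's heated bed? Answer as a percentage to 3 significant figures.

82.0 %

The supply cable carries the full 17.4 A.
P_line = I² R_line = (17.40)² × 0.181 = 54.80 W
P_source = V I = 17.5 × 17.40 = 304.5 W; P_load = 249.7 W
η = P_load / P_source = 249.7 / 304.5 = 0.8200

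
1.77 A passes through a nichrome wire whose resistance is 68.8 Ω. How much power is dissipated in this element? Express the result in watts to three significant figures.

Current and resistance are given, so P = I²R is the direct form.
P = (1.770 A)² × 68.8 Ω = 215.5 W

216 W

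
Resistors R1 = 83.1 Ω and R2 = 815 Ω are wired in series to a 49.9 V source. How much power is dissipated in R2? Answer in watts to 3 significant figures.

Series elements share the same current, so find I first, then use P = I²R.
R_total = 83.1 + 815 = 898.1 Ω
I = V / R_total = 49.9 / 898.1 = 0.05556 A
P_R2 = I² × R2 = (0.05556)² × 815 = 2.516 W

2.52 W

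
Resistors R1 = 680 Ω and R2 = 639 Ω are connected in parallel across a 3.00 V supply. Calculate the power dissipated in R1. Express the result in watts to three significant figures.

0.0132 W

Parallel branches share the same voltage; P = V²/R gives the branch power in one step.
P_R1 = V² / R1 = (3.00)² / 680 Ω = 0.01324 W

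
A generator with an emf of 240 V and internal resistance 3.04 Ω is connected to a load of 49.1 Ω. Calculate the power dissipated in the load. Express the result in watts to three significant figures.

The internal resistance and the load are in series, so the same I flows through both; get I from ε/(r+R), then I²R for the load.
I = ε / (r + R) = 240 / (3.04 + 49.1) = 4.603 A
P_load = I² R = (4.603)² × 49.1 = 1040 W

1040 W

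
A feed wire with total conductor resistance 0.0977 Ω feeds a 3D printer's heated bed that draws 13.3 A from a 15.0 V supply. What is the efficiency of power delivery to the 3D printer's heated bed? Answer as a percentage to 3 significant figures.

91.3 %

The feed wire carries the full 13.3 A.
P_line = I² R_line = (13.30)² × 0.0977 = 17.28 W
P_source = V I = 15.0 × 13.30 = 199.5 W; P_load = 182.2 W
η = P_load / P_source = 182.2 / 199.5 = 0.9134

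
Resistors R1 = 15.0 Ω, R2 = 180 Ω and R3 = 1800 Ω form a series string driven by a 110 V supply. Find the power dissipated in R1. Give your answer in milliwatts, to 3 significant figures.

45.6 mW

Since the resistors are in series they all carry the loop current I = V/R_total; the power in any one is I²R.
R_total = 15.0 + 180 + 1800 = 1995 Ω
I = V / R_total = 110 / 1995 = 0.05514 A
P_R1 = I² × R1 = (0.05514)² × 15.0 = 0.04560 W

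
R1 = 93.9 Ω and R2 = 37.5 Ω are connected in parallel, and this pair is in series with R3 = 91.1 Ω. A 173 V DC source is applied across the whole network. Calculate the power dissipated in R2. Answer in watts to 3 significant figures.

41.2 W

Collapse the R1‖R2 pair into one equivalent R_p; then R_p and R3 form a series string.
R_p = (93.9×37.5)/(93.9+37.5) = 26.80 Ω
R_total = R_p + 91.1 = 26.80 + 91.1 = 117.9 Ω
I = V / R_total = 173 / 117.9 = 1.467 A
Voltage across the parallel pair: V_p = I × R_p = 1.467 × 26.80 = 39.32 V
Use P = V²/R for R2 with V = V_p.
P_R2 = (39.32)² / 37.5 = 41.23 W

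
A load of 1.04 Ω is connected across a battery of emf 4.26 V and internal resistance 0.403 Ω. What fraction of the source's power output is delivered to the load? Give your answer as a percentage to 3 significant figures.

η = P_load/(P_load+P_int) = I²R/(I²R+I²r) = R/(R+r) — the I² cancels for series elements.
η = R / (R + r) = 1.04 / (1.04 + 0.403) = 0.7207

72.1 %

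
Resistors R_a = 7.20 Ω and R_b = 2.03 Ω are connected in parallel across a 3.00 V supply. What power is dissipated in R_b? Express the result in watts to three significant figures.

R_b sits directly across the source, so P = V²/R with V = 3.00 V.
P_R_b = V² / R_b = (3.00)² / 2.03 Ω = 4.433 W

4.43 W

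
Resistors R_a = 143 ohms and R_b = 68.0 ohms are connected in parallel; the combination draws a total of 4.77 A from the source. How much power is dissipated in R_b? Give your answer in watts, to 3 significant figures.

711 W

The branches share the same voltage, but only the total current is given — find V from the equivalent resistance first.
1/R_eq = 1/143 + 1/68.0 ⇒ R_eq = 46.09 Ω
V = I_total × R_eq = 4.770 × 46.09 = 219.8 V
P_R_b = V² / R_b = (219.8)² / 68.0 = 710.6 W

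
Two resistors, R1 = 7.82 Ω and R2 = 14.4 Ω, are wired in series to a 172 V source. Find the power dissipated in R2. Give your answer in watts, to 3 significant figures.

863 W

Since the resistors are in series they all carry the loop current I = V/R_total; the power in any one is I²R.
R_total = 7.82 + 14.4 = 22.22 Ω
I = V / R_total = 172 / 22.22 = 7.741 A
P_R2 = I² × R2 = (7.741)² × 14.4 = 862.8 W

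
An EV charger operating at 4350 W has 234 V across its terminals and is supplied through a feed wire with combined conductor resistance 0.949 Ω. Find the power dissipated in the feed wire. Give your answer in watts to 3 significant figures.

Line loss is just I²R for the cable — we know both I and R_line directly.
I = P / V = 4350 / 234 = 18.59 A through the feed wire.
P_line = I² R_line = (18.59)² × 0.949 = 328.0 W

328 W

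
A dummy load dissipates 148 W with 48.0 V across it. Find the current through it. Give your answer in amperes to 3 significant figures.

Rearranging the power relation for the two known quantities gives I = P / V.
I = 148 / 48.0 = 3.083 A

3.08 A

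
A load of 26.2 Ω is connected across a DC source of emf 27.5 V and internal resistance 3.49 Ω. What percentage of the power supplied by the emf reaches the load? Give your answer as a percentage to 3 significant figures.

The source delivers εI, of which I²R reaches the load and I²r is lost; since I is common, η = R/(R+r).
η = R / (R + r) = 26.2 / (26.2 + 3.49) = 0.8825

88.2 %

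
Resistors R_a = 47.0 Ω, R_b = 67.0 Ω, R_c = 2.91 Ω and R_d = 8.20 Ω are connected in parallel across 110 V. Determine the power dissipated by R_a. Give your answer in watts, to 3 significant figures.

257 W

The supply voltage appears across each parallel branch — just use P = V²/R_a.
P_R_a = V² / R_a = (110)² / 47.0 Ω = 257.4 W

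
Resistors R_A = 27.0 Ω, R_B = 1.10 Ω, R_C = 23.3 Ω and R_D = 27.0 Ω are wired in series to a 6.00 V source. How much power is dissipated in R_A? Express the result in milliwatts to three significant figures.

158 mW

The current is common to all series resistors; compute it, then apply P = I²R for the target.
R_total = 27.0 + 1.10 + 23.3 + 27.0 = 78.40 Ω
I = V / R_total = 6.00 / 78.40 = 0.07653 A
P_R_A = I² × R_A = (0.07653)² × 27.0 = 0.1581 W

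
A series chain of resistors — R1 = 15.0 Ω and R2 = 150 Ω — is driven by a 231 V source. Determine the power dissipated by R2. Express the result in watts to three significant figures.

Series elements share the same current, so find I first, then use P = I²R.
R_total = 15.0 + 150 = 165.0 Ω
I = V / R_total = 231 / 165.0 = 1.400 A
P_R2 = I² × R2 = (1.400)² × 150 = 294.0 W

294 W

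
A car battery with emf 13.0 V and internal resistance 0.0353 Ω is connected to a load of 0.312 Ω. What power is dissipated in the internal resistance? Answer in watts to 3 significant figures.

49.5 W

The internal resistance carries the same current as the load; P_int = I²r.
I = ε / (r + R) = 13.0 / (0.0353 + 0.312) = 37.43 A
P_int = I² r = (37.43)² × 0.0353 = 49.46 W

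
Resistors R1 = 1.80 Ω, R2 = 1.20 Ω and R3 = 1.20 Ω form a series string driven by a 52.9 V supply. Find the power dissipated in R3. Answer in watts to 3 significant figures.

190 W

Since the resistors are in series they all carry the loop current I = V/R_total; the power in any one is I²R.
R_total = 1.80 + 1.20 + 1.20 = 4.200 Ω
I = V / R_total = 52.9 / 4.200 = 12.60 A
P_R3 = I² × R3 = (12.60)² × 1.20 = 190.4 W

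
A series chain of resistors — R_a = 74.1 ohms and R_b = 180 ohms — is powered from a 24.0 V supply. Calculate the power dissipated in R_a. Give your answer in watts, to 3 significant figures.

0.661 W

In a series string the same current flows through every resistor — find that current, then P = I²R for the one we want.
R_total = 74.1 + 180 = 254.1 Ω
I = V / R_total = 24.0 / 254.1 = 0.09445 A
P_R_a = I² × R_a = (0.09445)² × 74.1 = 0.6610 W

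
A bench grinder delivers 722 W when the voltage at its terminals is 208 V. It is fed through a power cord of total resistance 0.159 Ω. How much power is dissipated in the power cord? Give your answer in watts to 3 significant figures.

Only the current and the line resistance are needed for the I²R loss.
I = P / V = 722 / 208 = 3.471 A through the power cord.
P_line = I² R_line = (3.471)² × 0.159 = 1.916 W

1.92 W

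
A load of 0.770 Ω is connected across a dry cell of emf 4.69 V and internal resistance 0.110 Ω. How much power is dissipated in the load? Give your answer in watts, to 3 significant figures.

21.9 W

Find the circuit current first, then P = I²R for the load (series elements share I).
I = ε / (r + R) = 4.69 / (0.110 + 0.770) = 5.330 A
P_load = I² R = (5.330)² × 0.770 = 21.87 W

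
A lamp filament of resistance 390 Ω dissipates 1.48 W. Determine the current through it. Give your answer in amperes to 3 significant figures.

Inverting the appropriate power form: I = √(P / R).
I = √(1.48 / 390) = 0.06160 A

0.0616 A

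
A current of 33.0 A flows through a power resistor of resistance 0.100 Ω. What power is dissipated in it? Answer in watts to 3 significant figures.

Current and resistance are given, so P = I²R is the direct form.
P = (33.00 A)² × 0.100 Ω = 108.9 W

109 W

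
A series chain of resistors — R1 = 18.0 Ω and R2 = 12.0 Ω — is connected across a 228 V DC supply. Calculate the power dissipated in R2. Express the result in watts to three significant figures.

Every series element carries the same I. Get I from the total resistance, then P = I² × R2.
R_total = 18.0 + 12.0 = 30.00 Ω
I = V / R_total = 228 / 30.00 = 7.600 A
P_R2 = I² × R2 = (7.600)² × 12.0 = 693.1 W

693 W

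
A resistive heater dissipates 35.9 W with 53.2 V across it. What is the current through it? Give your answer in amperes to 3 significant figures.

0.675 A

The two known quantities fix the third via I = P / V.
I = 35.9 / 53.2 = 0.6748 A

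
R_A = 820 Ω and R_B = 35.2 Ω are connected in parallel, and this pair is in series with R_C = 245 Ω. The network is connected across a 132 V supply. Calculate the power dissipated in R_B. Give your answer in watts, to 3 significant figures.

7.26 W

Collapse the R_A‖R_B pair into one equivalent R_p; then R_p and R_C form a series string.
R_p = (820×35.2)/(820+35.2) = 33.75 Ω
R_total = R_p + 245 = 33.75 + 245 = 278.8 Ω
I = V / R_total = 132 / 278.8 = 0.4735 A
Voltage across the parallel pair: V_p = I × R_p = 0.4735 × 33.75 = 15.98 V
R_B has V_p across it, so P = V_p²/R_B.
P_R_B = (15.98)² / 35.2 = 7.257 W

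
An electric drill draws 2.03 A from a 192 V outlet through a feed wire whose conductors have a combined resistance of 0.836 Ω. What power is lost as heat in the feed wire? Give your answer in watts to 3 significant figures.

3.45 W

Line loss is just I²R for the cable — we know both I and R_line directly.
The feed wire carries the full 2.03 A.
P_line = I² R_line = (2.030)² × 0.836 = 3.445 W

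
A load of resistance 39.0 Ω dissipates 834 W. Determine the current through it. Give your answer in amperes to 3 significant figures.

The two known quantities fix the third via I = √(P / R).
I = √(834 / 39.0) = 4.624 A

4.62 A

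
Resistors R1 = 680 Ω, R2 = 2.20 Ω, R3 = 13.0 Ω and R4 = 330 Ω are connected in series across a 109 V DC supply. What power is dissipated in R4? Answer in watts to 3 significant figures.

Series elements share the same current, so find I first, then use P = I²R.
R_total = 680 + 2.20 + 13.0 + 330 = 1025 Ω
I = V / R_total = 109 / 1025 = 0.1063 A
P_R4 = I² × R4 = (0.1063)² × 330 = 3.730 W

3.73 W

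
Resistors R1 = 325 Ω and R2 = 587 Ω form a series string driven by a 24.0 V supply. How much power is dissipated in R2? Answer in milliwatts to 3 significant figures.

Since the resistors are in series they all carry the loop current I = V/R_total; the power in any one is I²R.
R_total = 325 + 587 = 912.0 Ω
I = V / R_total = 24.0 / 912.0 = 0.02632 A
P_R2 = I² × R2 = (0.02632)² × 587 = 0.4065 W

407 mW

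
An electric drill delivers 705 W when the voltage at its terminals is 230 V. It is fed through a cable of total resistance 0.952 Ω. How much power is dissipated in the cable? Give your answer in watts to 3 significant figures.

8.94 W

Line loss is just I²R for the cable — we know both I and R_line directly.
I = P / V = 705 / 230 = 3.065 A through the cable.
P_line = I² R_line = (3.065)² × 0.952 = 8.945 W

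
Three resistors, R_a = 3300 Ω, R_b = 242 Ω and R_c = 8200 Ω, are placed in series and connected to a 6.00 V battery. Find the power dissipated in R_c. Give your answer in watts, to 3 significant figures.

0.00214 W

The current is common to all series resistors; compute it, then apply P = I²R for the target.
R_total = 3300 + 242 + 8200 = 11740 Ω
I = V / R_total = 6.00 / 11740 = 0.0005110 A
P_R_c = I² × R_c = (0.0005110)² × 8200 = 0.002141 W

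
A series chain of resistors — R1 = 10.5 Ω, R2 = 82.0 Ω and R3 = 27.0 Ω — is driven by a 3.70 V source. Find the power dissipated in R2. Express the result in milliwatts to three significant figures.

78.6 mW

The current is common to all series resistors; compute it, then apply P = I²R for the target.
R_total = 10.5 + 82.0 + 27.0 = 119.5 Ω
I = V / R_total = 3.70 / 119.5 = 0.03096 A
P_R2 = I² × R2 = (0.03096)² × 82.0 = 0.07861 W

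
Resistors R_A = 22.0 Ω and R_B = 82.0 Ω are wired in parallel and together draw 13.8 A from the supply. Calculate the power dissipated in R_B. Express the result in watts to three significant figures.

699 W

Parallel branches share V, not I — compute V via R_eq, then use V²/R for the target branch.
1/R_eq = 1/22.0 + 1/82.0 ⇒ R_eq = 17.35 Ω
V = I_total × R_eq = 13.80 × 17.35 = 239.4 V
P_R_B = V² / R_B = (239.4)² / 82.0 = 698.8 W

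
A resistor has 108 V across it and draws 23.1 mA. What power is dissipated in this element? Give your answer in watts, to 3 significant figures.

With V and I both given, power follows immediately from P = V I.
P = 108 V × 0.02310 A = 2.495 W

2.49 W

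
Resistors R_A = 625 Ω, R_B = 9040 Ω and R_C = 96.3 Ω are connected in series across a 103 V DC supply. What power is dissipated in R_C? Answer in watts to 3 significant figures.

0.0107 W

In a series string the same current flows through every resistor — find that current, then P = I²R for the one we want.
R_total = 625 + 9040 + 96.3 = 9761 Ω
I = V / R_total = 103 / 9761 = 0.01055 A
P_R_C = I² × R_C = (0.01055)² × 96.3 = 0.01072 W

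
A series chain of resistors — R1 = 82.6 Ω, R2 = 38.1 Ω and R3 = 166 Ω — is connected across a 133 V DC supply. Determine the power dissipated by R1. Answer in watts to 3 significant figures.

In a series string the same current flows through every resistor — find that current, then P = I²R for the one we want.
R_total = 82.6 + 38.1 + 166 = 286.7 Ω
I = V / R_total = 133 / 286.7 = 0.4639 A
P_R1 = I² × R1 = (0.4639)² × 82.6 = 17.78 W

17.8 W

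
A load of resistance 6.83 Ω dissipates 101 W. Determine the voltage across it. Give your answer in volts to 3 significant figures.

26.3 V

From P = V I = I²R = V²/R, with the two given quantities we get V = √(P R).
V = √(101 × 6.83) = 26.26 V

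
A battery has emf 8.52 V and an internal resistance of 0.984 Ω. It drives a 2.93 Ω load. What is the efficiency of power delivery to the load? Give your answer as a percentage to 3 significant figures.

74.9 %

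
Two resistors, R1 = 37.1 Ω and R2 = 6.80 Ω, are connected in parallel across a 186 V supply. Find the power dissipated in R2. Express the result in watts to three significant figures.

5090 W

R2 sits directly across the source, so P = V²/R with V = 186 V.
P_R2 = V² / R2 = (186)² / 6.80 Ω = 5088 W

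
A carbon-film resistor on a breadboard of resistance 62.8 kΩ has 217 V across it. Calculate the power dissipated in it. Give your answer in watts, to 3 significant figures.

0.750 W

Voltage and resistance are given, so P = V²/R is the one-step route.
P = (217 V)² / 62800 Ω = 0.7498 W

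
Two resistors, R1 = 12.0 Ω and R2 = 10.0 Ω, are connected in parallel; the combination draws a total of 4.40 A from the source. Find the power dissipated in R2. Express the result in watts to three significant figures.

57.6 W

Parallel branches share V, not I — compute V via R_eq, then use V²/R for the target branch.
1/R_eq = 1/12.0 + 1/10.0 ⇒ R_eq = 5.455 Ω
V = I_total × R_eq = 4.400 × 5.455 = 24.00 V
P_R2 = V² / R2 = (24.00)² / 10.0 = 57.60 W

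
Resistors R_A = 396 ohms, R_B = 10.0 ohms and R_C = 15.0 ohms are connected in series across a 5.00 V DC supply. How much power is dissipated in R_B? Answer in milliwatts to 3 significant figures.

1.41 mW

Series elements share the same current, so find I first, then use P = I²R.
R_total = 396 + 10.0 + 15.0 = 421.0 Ω
I = V / R_total = 5.00 / 421.0 = 0.01188 A
P_R_B = I² × R_B = (0.01188)² × 10.0 = 0.001411 W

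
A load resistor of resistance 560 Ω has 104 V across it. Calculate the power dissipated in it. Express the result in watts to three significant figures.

19.3 W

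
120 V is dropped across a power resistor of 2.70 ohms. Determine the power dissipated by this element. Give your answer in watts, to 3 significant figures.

5330 W

We know the drop across the element and its resistance — P = V²/R, one step.
P = (120 V)² / 2.70 Ω = 5333 W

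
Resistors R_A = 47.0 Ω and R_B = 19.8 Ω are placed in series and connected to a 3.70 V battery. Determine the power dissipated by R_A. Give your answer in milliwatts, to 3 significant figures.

144 mW

Every series element carries the same I. Get I from the total resistance, then P = I² × R_A.
R_total = 47.0 + 19.8 = 66.80 Ω
I = V / R_total = 3.70 / 66.80 = 0.05539 A
P_R_A = I² × R_A = (0.05539)² × 47.0 = 0.1442 W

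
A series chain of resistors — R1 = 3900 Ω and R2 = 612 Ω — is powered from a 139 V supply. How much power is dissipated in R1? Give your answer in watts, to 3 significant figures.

In a series string the same current flows through every resistor — find that current, then P = I²R for the one we want.
R_total = 3900 + 612 = 4512 Ω
I = V / R_total = 139 / 4512 = 0.03081 A
P_R1 = I² × R1 = (0.03081)² × 3900 = 3.701 W

3.70 W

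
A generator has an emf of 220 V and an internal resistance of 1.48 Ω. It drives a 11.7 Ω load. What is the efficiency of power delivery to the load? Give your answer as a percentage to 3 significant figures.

88.8 %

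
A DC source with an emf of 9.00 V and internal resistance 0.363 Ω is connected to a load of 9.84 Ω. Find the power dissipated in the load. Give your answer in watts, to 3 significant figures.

The internal resistance and the load are in series, so the same I flows through both; get I from ε/(r+R), then I²R for the load.
I = ε / (r + R) = 9.00 / (0.363 + 9.84) = 0.8821 A
P_load = I² R = (0.8821)² × 9.84 = 7.656 W

7.66 W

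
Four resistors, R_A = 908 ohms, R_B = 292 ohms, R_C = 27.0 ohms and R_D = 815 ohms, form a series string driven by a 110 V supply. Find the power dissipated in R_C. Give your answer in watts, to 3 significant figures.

In a series string the same current flows through every resistor — find that current, then P = I²R for the one we want.
R_total = 908 + 292 + 27.0 + 815 = 2042 Ω
I = V / R_total = 110 / 2042 = 0.05387 A
P_R_C = I² × R_C = (0.05387)² × 27.0 = 0.07835 W

0.0783 W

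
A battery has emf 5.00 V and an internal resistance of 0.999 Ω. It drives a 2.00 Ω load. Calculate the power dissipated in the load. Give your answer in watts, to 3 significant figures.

With r and R in series, I = ε/(r+R); the load dissipates I²R.
I = ε / (r + R) = 5.00 / (0.999 + 2.00) = 1.667 A
P_load = I² R = (1.667)² × 2.00 = 5.559 W

5.56 W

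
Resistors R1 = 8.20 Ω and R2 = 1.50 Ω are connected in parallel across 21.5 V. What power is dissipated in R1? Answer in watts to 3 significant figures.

56.4 W

The supply voltage appears across each parallel branch — just use P = V²/R1.
P_R1 = V² / R1 = (21.5)² / 8.20 Ω = 56.37 W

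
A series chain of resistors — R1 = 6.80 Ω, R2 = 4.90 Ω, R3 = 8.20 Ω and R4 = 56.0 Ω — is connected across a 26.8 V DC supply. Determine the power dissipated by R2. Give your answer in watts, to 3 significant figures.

0.611 W

Every series element carries the same I. Get I from the total resistance, then P = I² × R2.
R_total = 6.80 + 4.90 + 8.20 + 56.0 = 75.90 Ω
I = V / R_total = 26.8 / 75.90 = 0.3531 A
P_R2 = I² × R2 = (0.3531)² × 4.90 = 0.6109 W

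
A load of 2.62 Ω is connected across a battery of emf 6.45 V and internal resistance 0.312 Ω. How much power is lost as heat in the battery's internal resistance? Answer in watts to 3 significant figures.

The internal resistance carries the same current as the load; P_int = I²r.
I = ε / (r + R) = 6.45 / (0.312 + 2.62) = 2.200 A
P_int = I² r = (2.200)² × 0.312 = 1.510 W

1.51 W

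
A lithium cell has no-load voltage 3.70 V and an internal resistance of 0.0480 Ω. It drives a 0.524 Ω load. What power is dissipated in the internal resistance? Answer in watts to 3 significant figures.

2.01 W

The internal resistance carries the same current as the load; P_int = I²r.
I = ε / (r + R) = 3.70 / (0.0480 + 0.524) = 6.469 A
P_int = I² r = (6.469)² × 0.0480 = 2.008 W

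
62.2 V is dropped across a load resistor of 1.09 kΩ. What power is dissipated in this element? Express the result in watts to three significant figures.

3.55 W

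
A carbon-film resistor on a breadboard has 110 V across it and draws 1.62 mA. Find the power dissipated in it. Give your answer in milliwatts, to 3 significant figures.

178 mW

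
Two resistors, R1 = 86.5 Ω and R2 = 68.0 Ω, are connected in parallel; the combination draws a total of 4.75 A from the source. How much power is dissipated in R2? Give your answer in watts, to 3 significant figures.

481 W

We need the common branch voltage; get it from I_total × R_eq, then P = V²/R for the branch.
1/R_eq = 1/86.5 + 1/68.0 ⇒ R_eq = 38.07 Ω
V = I_total × R_eq = 4.750 × 38.07 = 180.8 V
P_R2 = V² / R2 = (180.8)² / 68.0 = 480.9 W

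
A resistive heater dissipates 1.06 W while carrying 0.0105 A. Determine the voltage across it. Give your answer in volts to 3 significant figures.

Inverting the appropriate power form: V = P / I.
V = 1.06 / 0.01050 = 101.0 V

101 V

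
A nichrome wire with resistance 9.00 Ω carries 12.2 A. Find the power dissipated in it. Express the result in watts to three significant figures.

1340 W

With I and R stated, P = I²R applies in one step.
P = (12.20 A)² × 9.00 Ω = 1340 W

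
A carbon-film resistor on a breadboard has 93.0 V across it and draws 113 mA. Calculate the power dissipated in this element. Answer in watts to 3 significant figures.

10.5 W

With V and I both given, power follows immediately from P = V I.
P = 93.0 V × 0.1130 A = 10.51 W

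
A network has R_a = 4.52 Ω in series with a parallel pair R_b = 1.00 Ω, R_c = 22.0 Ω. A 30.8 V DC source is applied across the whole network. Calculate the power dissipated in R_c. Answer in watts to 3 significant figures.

1.32 W

Reduce the parallel pair to R_p first; the network is then a simple series string.
R_p = (1.00×22.0)/(1.00+22.0) = 0.9565 Ω
R_total = 4.52 + 0.9565 = 5.477 Ω
I = V / R_total = 30.8 / 5.477 = 5.624 A
Voltage across the parallel pair: V_p = I × R_p = 5.624 × 0.9565 = 5.379 V
R_c sees V_p directly, so P = V_p² / R_c.
P_R_c = (5.379)² / 22.0 = 1.315 W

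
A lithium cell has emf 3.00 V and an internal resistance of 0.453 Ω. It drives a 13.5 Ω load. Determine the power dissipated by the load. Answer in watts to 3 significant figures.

0.624 W

Find the circuit current first, then P = I²R for the load (series elements share I).
I = ε / (r + R) = 3.00 / (0.453 + 13.5) = 0.2150 A
P_load = I² R = (0.2150)² × 13.5 = 0.6241 W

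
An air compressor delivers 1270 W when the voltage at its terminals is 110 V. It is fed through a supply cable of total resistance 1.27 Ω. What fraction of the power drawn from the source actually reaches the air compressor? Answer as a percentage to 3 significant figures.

I = P / V = 1270 / 110 = 11.55 A through the supply cable.
P_line = I² R_line = (11.55)² × 1.27 = 169.3 W
P_source = P_load + P_line = 1270 + 169.3 = 1439 W
η = P_load / P_source = 1270 / 1439 = 0.8824

88.2 %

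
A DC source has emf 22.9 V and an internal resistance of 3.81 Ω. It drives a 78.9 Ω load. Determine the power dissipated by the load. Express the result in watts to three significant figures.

The internal resistance and the load are in series, so the same I flows through both; get I from ε/(r+R), then I²R for the load.
I = ε / (r + R) = 22.9 / (3.81 + 78.9) = 0.2769 A
P_load = I² R = (0.2769)² × 78.9 = 6.048 W

6.05 W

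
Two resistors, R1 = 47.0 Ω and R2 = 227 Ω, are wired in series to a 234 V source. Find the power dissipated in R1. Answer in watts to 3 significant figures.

Series elements share the same current, so find I first, then use P = I²R.
R_total = 47.0 + 227 = 274.0 Ω
I = V / R_total = 234 / 274.0 = 0.8540 A
P_R1 = I² × R1 = (0.8540)² × 47.0 = 34.28 W

34.3 W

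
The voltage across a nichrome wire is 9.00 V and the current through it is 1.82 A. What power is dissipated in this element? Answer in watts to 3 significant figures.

Both the voltage across and the current through the element are known, so P = V I applies directly.
P = 9.00 V × 1.820 A = 16.38 W

16.4 W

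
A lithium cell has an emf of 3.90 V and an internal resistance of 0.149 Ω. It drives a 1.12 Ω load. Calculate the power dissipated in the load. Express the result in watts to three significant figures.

10.6 W

The internal resistance and the load are in series, so the same I flows through both; get I from ε/(r+R), then I²R for the load.
I = ε / (r + R) = 3.90 / (0.149 + 1.12) = 3.073 A
P_load = I² R = (3.073)² × 1.12 = 10.58 W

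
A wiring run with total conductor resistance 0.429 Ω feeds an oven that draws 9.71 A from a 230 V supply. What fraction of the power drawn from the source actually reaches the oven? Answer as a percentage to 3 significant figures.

The wiring run carries the full 9.71 A.
P_line = I² R_line = (9.710)² × 0.429 = 40.45 W
P_source = V I = 230 × 9.710 = 2233 W; P_load = 2193 W
η = P_load / P_source = 2193 / 2233 = 0.9819

98.2 %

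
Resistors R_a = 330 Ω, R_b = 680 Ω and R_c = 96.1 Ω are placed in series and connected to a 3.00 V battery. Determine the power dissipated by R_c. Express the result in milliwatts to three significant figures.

The current is common to all series resistors; compute it, then apply P = I²R for the target.
R_total = 330 + 680 + 96.1 = 1106 Ω
I = V / R_total = 3.00 / 1106 = 0.002712 A
P_R_c = I² × R_c = (0.002712)² × 96.1 = 0.0007069 W

0.707 mW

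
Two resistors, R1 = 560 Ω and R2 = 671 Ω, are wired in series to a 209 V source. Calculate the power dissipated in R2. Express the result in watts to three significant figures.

Series elements share the same current, so find I first, then use P = I²R.
R_total = 560 + 671 = 1231 Ω
I = V / R_total = 209 / 1231 = 0.1698 A
P_R2 = I² × R2 = (0.1698)² × 671 = 19.34 W

19.3 W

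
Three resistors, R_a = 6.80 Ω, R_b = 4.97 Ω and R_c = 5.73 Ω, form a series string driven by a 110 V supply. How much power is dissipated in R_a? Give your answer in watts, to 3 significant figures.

Since the resistors are in series they all carry the loop current I = V/R_total; the power in any one is I²R.
R_total = 6.80 + 4.97 + 5.73 = 17.50 Ω
I = V / R_total = 110 / 17.50 = 6.286 A
P_R_a = I² × R_a = (6.286)² × 6.80 = 268.7 W

269 W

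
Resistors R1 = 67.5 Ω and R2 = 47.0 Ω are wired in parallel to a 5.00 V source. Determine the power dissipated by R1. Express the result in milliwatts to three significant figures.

370 mW

Parallel branches share the same voltage; P = V²/R gives the branch power in one step.
P_R1 = V² / R1 = (5.00)² / 67.5 Ω = 0.3704 W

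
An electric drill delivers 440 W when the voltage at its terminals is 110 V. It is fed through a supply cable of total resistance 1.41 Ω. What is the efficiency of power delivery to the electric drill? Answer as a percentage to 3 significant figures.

I = P / V = 440 / 110 = 4.000 A through the supply cable.
P_line = I² R_line = (4.000)² × 1.41 = 22.56 W
P_source = P_load + P_line = 440.0 + 22.56 = 462.6 W
η = P_load / P_source = 440.0 / 462.6 = 0.9512

95.1 %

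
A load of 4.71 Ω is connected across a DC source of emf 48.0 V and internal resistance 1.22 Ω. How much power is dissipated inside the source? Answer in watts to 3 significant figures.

The internal resistance carries the same current as the load; P_int = I²r.
I = ε / (r + R) = 48.0 / (1.22 + 4.71) = 8.094 A
P_int = I² r = (8.094)² × 1.22 = 79.93 W

79.9 W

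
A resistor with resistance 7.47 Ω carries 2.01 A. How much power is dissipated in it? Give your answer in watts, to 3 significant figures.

With I and R stated, P = I²R applies in one step.
P = (2.010 A)² × 7.47 Ω = 30.18 W

30.2 W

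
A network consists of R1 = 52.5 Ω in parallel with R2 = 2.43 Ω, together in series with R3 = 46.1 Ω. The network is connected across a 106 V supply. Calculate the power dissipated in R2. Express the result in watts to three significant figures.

Reduce the parallel combination to a single R_p; the circuit then becomes R_p in series with the remaining resistor.
R_p = (52.5×2.43)/(52.5+2.43) = 2.323 Ω
R_total = R_p + 46.1 = 2.323 + 46.1 = 48.42 Ω
I = V / R_total = 106 / 48.42 = 2.189 A
Voltage across the parallel pair: V_p = I × R_p = 2.189 × 2.323 = 5.084 V
Use P = V²/R for R2 with V = V_p.
P_R2 = (5.084)² / 2.43 = 10.64 W

10.6 W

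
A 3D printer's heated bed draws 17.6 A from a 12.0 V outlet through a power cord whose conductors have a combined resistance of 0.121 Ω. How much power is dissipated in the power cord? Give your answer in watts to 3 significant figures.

Only the current and the line resistance are needed for the I²R loss.
The power cord carries the full 17.6 A.
P_line = I² R_line = (17.60)² × 0.121 = 37.48 W

37.5 W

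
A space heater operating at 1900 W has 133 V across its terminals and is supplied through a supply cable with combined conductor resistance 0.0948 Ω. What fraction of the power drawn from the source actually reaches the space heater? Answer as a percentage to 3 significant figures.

I = P / V = 1900 / 133 = 14.29 A through the supply cable.
P_line = I² R_line = (14.29)² × 0.0948 = 19.35 W
P_source = P_load + P_line = 1900 + 19.35 = 1919 W
η = P_load / P_source = 1900 / 1919 = 0.9899

99.0 %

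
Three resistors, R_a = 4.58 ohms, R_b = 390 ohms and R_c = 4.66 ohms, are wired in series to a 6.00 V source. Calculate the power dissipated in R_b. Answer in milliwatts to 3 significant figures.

88.1 mW

The current is common to all series resistors; compute it, then apply P = I²R for the target.
R_total = 4.58 + 390 + 4.66 = 399.2 Ω
I = V / R_total = 6.00 / 399.2 = 0.01503 A
P_R_b = I² × R_b = (0.01503)² × 390 = 0.08808 W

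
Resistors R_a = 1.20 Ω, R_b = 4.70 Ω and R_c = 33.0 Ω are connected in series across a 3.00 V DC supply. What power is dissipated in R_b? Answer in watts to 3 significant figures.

0.0280 W

Every series element carries the same I. Get I from the total resistance, then P = I² × R_b.
R_total = 1.20 + 4.70 + 33.0 = 38.90 Ω
I = V / R_total = 3.00 / 38.90 = 0.07712 A
P_R_b = I² × R_b = (0.07712)² × 4.70 = 0.02795 W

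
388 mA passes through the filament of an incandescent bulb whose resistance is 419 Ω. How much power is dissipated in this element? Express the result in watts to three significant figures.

63.1 W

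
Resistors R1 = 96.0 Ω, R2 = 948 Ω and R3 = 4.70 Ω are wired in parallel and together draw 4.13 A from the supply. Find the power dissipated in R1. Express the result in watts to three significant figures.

3.53 W

Only the total current is stated, so first find the parallel equivalent to get the voltage across the combination.
1/R_eq = 1/96.0 + 1/948 + 1/4.70 ⇒ R_eq = 4.460 Ω
V = I_total × R_eq = 4.130 × 4.460 = 18.42 V
P_R1 = V² / R1 = (18.42)² / 96.0 = 3.534 W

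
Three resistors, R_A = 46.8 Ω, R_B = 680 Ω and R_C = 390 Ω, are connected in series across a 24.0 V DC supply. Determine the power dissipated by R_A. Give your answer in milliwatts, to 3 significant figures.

In a series string the same current flows through every resistor — find that current, then P = I²R for the one we want.
R_total = 46.8 + 680 + 390 = 1117 Ω
I = V / R_total = 24.0 / 1117 = 0.02149 A
P_R_A = I² × R_A = (0.02149)² × 46.8 = 0.02161 W

21.6 mW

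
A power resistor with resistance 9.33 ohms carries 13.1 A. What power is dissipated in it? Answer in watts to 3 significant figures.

1600 W

Current and resistance are given, so P = I²R is the direct form.
P = (13.10 A)² × 9.33 Ω = 1601 W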